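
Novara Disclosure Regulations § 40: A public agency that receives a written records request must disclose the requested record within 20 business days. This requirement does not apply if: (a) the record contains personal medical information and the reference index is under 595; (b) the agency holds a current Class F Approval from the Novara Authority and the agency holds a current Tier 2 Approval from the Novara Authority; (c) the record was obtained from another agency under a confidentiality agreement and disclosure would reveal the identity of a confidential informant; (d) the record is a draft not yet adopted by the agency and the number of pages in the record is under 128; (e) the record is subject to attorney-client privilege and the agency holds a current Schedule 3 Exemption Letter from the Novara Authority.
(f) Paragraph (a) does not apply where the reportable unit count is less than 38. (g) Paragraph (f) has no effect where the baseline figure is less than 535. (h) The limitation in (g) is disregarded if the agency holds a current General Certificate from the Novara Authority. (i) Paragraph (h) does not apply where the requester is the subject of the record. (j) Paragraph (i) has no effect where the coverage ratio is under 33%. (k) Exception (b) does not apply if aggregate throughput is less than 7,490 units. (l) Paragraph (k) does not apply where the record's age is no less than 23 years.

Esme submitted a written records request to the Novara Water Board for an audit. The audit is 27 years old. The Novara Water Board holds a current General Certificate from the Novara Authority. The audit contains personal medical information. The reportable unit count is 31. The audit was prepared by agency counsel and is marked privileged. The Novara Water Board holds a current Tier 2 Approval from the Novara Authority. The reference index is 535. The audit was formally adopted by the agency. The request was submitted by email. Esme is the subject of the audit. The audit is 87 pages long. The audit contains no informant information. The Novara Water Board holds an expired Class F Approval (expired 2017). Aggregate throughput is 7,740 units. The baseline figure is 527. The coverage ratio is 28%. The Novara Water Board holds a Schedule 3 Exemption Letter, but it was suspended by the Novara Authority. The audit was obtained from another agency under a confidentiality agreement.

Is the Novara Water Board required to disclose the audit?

Yes — the Novara Water Board must disclose the audit.

Exception (a)'s conditions are all satisfied: the audit contains personal medical information; the reference index is 535, under the 595 limit. But applying paragraphs (f)–(j): (f) operates against (a): the reportable unit count is 31, less than the 38 limit. (g) would limit (f) — the baseline figure is 527, less than the 535 limit — but (h) sets (g) aside: (h) operates against (g): a current General Certificate is held. (i) operates (Esme is the subject of the audit), but is itself disapplied by (j): (j) operates against (i): the coverage ratio is 28%, under the 33% limit. Exception (a) does not apply.
Exception (b) fails — no current Class F Approval is held.
Exception (c) fails — the audit contains no informant information.
Exception (d) does not apply: the audit has been formally adopted.
Exception (e) does not apply: the Schedule 3 Exemption Letter is not current.
No exception displaces § 40.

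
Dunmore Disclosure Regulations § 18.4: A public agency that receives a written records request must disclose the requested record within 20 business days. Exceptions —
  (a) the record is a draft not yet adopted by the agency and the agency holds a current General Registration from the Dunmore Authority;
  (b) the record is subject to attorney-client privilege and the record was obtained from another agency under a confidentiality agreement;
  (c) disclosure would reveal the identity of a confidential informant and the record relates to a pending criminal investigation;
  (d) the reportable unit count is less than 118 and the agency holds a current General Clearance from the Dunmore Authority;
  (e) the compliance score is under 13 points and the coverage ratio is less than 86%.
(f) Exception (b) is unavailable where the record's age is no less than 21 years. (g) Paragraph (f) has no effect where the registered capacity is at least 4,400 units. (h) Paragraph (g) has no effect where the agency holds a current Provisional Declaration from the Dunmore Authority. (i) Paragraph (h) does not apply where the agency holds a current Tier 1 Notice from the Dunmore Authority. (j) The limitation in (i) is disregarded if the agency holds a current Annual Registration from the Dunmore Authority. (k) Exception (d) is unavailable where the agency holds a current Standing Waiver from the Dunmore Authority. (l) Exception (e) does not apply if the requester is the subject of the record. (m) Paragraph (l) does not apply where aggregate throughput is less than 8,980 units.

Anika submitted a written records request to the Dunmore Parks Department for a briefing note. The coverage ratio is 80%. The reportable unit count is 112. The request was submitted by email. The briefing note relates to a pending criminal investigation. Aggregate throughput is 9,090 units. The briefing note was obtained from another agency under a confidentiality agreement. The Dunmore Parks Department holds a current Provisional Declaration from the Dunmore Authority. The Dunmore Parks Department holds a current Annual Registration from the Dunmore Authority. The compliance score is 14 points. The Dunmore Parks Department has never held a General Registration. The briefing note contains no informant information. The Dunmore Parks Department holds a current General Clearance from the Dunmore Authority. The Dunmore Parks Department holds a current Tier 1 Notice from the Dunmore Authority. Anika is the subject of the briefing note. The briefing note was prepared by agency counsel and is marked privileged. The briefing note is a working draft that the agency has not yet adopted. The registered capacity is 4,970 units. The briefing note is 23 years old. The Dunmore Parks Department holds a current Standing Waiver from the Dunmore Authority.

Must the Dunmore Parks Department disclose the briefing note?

Exception (a) fails — there is no General Registration in force.
All of (b)'s requirements are met (the briefing note is privileged; the briefing note was obtained under a confidentiality agreement). But applying paragraphs (f)–(j): (f) is triggered — the record's age is 23 years, meeting the 21 years threshold. (g) would limit (f) — the registered capacity is 4,970 units, meeting the 4,400 units threshold — but (h) sets (g) aside: (h) operates against (g): a current Provisional Declaration is held. (i) is engaged (a current Tier 1 Notice is held), but is itself disapplied by (j): (j) is engaged — a current Annual Registration is held. (b) is therefore removed.
Exception (c) requires that disclosure would reveal the identity of a confidential informant; but the briefing note contains no informant information, so (c) is unavailable.
Exception (d) is satisfied on its face — the reportable unit count is 112, less than the 118 limit; a current General Clearance is held. Turning to paragraph (k): (k) operates — a current Standing Waiver is held. (d) is therefore removed.
Exception (e) fails — the compliance score is 14 points, not under 13 points.
None of the exceptions is available; § 18.4 applies in full.

Yes — the Dunmore Parks Department must disclose the briefing note.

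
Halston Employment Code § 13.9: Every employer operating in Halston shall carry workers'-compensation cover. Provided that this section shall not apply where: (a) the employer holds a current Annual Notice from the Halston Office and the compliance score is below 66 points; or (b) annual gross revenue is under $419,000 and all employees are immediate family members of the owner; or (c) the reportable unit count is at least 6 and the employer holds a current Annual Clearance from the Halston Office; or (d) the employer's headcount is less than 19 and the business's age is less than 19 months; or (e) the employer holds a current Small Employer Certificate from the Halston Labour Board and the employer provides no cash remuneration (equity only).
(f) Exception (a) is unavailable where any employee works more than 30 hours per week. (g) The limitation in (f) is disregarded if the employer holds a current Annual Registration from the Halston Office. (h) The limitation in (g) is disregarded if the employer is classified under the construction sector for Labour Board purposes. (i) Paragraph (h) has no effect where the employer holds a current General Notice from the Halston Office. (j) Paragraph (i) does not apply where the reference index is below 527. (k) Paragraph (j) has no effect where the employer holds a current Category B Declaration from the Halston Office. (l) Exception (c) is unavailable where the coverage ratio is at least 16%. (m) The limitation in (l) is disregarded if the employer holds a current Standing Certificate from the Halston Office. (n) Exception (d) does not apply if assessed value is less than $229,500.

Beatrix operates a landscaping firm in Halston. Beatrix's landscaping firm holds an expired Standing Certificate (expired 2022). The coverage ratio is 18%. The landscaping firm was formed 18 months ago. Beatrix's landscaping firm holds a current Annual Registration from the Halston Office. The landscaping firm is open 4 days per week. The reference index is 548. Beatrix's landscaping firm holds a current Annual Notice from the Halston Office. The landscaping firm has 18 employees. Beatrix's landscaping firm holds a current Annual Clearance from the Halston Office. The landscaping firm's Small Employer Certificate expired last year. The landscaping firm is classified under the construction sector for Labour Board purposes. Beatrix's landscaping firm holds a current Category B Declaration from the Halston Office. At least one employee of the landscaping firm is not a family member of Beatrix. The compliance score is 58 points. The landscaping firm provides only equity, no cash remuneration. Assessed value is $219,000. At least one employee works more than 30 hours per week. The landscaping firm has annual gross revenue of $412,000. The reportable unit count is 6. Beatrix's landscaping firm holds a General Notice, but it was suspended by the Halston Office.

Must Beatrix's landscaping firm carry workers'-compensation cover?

Exception (a)'s conditions are all satisfied: a current Annual Notice is held; the compliance score is 58 points, below the 66 points limit. However, paragraphs (f)–(k) must be considered: (f) is triggered — at least one employee exceeds 30 hours/week. (g) is triggered (a current Annual Registration is held), but yields to (h): (h) operates against (g): the landscaping firm is classified under the construction sector. (i) is not triggered (no current General Notice is held), so (h) stands. So (a) is unavailable.
Exception (b) does not apply: at least one employee is not a family member.
Exception (c)'s conditions are all satisfied: the reportable unit count is 6, meeting the 6 threshold; a current Annual Clearance is held. But applying paragraphs (l)–(m): (l) operates against (c): the coverage ratio is 18%, meeting the 16% threshold. (m), which would lift (l), is not triggered — no current Standing Certificate is held. Exception (c) does not apply.
All of (d)'s requirements are met (the employer's headcount is 18, less than the 19 limit; the business's age is 18 months, less than the 19 months limit). However, paragraph (n) must be considered: (n) operates against (d): assessed value is $219,000, less than the $229,500 limit. (d) is therefore removed.
Exception (e) does not apply: the Small Employer Certificate has expired.
No exception displaces § 13.9.

Yes — Beatrix's landscaping firm must carry workers'-compensation cover.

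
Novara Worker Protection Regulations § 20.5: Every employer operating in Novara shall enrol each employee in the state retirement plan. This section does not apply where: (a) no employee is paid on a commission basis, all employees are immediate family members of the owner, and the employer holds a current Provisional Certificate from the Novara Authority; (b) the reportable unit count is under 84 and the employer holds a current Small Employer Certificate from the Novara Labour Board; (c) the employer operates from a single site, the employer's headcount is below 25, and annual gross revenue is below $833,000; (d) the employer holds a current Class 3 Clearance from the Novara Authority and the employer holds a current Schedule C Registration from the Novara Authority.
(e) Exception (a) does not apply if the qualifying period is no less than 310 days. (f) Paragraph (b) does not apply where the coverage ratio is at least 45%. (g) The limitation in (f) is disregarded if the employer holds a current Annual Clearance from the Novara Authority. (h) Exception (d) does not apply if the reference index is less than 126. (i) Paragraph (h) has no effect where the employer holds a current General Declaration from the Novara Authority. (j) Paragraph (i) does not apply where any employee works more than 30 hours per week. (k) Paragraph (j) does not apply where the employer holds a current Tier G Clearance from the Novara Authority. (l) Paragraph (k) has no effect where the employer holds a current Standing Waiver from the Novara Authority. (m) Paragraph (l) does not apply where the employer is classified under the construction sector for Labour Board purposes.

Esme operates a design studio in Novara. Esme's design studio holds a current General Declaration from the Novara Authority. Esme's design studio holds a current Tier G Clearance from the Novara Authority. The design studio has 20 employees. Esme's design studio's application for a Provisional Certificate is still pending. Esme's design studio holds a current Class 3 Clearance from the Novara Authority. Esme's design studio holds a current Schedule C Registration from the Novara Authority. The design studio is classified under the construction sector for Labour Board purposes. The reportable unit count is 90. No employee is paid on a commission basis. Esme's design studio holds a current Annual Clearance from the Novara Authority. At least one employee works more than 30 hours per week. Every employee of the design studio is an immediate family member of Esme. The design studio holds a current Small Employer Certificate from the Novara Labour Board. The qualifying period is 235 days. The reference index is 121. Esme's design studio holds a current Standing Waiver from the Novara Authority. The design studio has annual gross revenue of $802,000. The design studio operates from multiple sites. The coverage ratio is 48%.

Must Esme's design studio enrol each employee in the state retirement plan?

No — exception (d) applies; Esme's design studio is not required to enrol each employee in the state retirement plan.

Exception (a) requires that the employer holds a current Provisional Certificate from the Novara Authority; but the Provisional Certificate is not current, so (a) is unavailable.
Exception (b) fails — the reportable unit count is 90, not under 84.
Exception (c) requires that the employer operates from a single site; but the employer operates from multiple sites, so (c) is unavailable.
Exception (d) is satisfied on its face — a current Class 3 Clearance is held; a current Schedule C Registration is held. Applying paragraphs (h)–(m): (h) is engaged (the reference index is 121, less than the 126 limit), but is overridden by (i): (i) operates against (h): a current General Declaration is held. (j) operates (at least one employee exceeds 30 hours/week), but is overridden by (k): (k) is triggered — a current Tier G Clearance is held. (l) would limit (k) — a current Standing Waiver is held — but (m) sets (l) aside: (m) operates — the design studio is classified under the construction sector. So (d) applies.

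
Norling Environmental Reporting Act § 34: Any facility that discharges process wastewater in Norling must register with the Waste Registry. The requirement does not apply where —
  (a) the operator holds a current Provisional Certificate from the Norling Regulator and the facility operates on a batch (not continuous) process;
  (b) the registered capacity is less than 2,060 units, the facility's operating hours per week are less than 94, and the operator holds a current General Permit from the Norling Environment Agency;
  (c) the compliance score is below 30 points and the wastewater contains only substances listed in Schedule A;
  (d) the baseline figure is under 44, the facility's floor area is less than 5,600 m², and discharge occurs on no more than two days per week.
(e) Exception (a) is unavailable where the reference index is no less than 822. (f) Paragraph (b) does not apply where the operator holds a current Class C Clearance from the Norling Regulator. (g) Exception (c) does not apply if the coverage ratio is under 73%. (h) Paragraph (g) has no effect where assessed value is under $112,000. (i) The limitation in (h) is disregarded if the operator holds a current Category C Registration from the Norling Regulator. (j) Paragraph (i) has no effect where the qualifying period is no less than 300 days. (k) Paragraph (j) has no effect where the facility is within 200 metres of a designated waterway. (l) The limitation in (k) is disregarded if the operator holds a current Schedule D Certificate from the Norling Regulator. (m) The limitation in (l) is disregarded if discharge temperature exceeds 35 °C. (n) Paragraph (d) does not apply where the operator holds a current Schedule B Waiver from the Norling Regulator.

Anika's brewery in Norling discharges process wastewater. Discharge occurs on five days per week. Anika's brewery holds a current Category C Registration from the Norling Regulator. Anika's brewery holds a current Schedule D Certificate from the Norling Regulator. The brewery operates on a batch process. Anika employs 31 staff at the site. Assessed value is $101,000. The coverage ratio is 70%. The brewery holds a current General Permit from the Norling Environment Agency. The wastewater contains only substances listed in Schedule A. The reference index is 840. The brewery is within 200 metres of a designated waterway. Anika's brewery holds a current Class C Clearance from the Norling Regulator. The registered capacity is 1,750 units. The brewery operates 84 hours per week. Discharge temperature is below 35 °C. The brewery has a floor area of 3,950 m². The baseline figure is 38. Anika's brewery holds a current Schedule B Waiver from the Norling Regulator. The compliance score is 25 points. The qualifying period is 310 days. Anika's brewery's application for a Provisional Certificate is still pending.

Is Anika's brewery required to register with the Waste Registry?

No — exception (c) applies; Anika's brewery is not required to register with the Waste Registry.

Exception (a) requires that the operator holds a current Provisional Certificate from the Norling Regulator; but there is no Provisional Certificate in force, so (a) is unavailable.
Exception (b)'s conditions are all satisfied: the registered capacity is 1,750 units, less than the 2,060 units limit; the facility's operating hours per week are 84, less than the 94 limit; a current General Permit is held. Turning to paragraph (f): (f) is triggered — a current Class C Clearance is held. So (b) is unavailable.
Exception (c) is satisfied on its face — the compliance score is 25 points, below the 30 points limit; the wastewater is Schedule-A-only. Considering the limiting provisions: (g) would limit (c) — the coverage ratio is 70%, under the 73% limit — but (h) sets (g) aside: (h) is engaged — assessed value is $101,000, under the $112,000 limit. (i) operates (a current Category C Registration is held), but yields to (j): (j) operates against (i): the qualifying period is 310 days, meeting the 300 days threshold. (k) is engaged (the brewery is within 200 m of a designated waterway), but is set aside by (l): (l) applies — a current Schedule D Certificate is held. (m) is not engaged (discharge temperature is below 35 °C), so (l) stands. Exception (c) stands.
Exception (d) requires that discharge occurs on no more than two days per week; but discharge occurs on five days per week, so (d) is unavailable.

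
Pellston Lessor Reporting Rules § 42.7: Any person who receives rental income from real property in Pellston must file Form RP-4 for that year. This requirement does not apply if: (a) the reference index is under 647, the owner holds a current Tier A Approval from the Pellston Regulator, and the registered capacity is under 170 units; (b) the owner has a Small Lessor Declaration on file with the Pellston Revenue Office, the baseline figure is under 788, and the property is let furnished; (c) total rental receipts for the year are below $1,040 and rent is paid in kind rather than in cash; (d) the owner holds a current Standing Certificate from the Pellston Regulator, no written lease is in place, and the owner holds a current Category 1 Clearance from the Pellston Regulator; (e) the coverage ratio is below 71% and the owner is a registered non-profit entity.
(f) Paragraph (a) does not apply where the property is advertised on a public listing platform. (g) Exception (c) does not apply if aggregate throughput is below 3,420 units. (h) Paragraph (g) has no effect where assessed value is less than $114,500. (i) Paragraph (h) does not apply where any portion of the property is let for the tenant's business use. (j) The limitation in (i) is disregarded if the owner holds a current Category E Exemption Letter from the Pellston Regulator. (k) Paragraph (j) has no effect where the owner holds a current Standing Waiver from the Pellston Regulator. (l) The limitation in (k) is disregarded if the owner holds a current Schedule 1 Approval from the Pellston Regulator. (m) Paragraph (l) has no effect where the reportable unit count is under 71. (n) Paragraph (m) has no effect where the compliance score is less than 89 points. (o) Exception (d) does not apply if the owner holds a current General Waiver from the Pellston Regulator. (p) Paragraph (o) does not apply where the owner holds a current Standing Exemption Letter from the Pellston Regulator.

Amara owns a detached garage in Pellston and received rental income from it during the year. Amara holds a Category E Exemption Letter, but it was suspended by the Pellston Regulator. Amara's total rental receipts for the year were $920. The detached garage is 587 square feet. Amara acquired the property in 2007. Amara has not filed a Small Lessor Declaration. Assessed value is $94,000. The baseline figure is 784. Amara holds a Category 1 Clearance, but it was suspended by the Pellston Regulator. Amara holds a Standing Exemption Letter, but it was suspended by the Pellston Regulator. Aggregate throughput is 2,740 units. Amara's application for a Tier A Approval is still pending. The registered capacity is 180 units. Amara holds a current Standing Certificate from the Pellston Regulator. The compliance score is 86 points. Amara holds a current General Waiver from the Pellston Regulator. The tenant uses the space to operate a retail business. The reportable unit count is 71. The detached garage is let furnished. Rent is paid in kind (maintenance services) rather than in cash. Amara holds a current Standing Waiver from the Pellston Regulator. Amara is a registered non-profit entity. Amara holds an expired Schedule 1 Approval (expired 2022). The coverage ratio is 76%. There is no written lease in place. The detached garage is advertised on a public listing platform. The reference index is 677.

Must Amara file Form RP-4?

Exception (a) requires that the reference index is under 647; but the reference index is 677, not under 647, so (a) is unavailable.
Exception (b) fails — no Small Lessor Declaration is on file.
All of (c)'s requirements are met (total rental receipts for the year are $920, below the $1,040 limit; rent is paid in kind). But applying paragraphs (g)–(n): (g) operates against (c): aggregate throughput is 2,740 units, below the 3,420 units limit. (h) would limit (g) — assessed value is $94,000, less than the $114,500 limit — but (i) sets (h) aside: (i) operates — the space is let for business use. (j) is not engaged (there is no Category E Exemption Letter in force), so (i) stands. (c) is therefore removed.
Exception (d) fails — the Category 1 Clearance is not current.
Exception (e) fails — the coverage ratio is 76%, not below 71%.
Every exception is unavailable, so the rule governs.

Yes — Amara must file Form RP-4.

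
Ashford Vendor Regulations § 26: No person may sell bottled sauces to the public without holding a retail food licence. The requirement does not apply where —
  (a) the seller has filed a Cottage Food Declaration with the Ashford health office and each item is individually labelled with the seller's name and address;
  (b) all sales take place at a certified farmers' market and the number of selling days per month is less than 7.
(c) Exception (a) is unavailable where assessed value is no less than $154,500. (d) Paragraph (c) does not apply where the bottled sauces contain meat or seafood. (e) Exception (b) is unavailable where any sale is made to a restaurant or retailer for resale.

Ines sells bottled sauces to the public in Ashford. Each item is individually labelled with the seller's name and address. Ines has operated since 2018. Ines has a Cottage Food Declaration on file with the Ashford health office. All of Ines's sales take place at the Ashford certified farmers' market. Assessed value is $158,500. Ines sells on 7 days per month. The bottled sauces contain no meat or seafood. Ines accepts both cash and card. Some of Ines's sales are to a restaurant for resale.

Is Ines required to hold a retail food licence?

Yes — Ines must hold a retail food licence.

Exception (a)'s conditions are all satisfied: a Cottage Food Declaration is on file; items are individually labelled. But: (c) operates against (a): assessed value is $158,500, meeting the $154,500 threshold. (d), which would lift (c), is inapplicable — the bottled sauces contain no meat or seafood. So (a) is unavailable.
Exception (b) requires that the number of selling days per month is less than 7; but the number of selling days per month is 7, not less than 7, so (b) is unavailable.
None of the exceptions is available; § 26 applies in full.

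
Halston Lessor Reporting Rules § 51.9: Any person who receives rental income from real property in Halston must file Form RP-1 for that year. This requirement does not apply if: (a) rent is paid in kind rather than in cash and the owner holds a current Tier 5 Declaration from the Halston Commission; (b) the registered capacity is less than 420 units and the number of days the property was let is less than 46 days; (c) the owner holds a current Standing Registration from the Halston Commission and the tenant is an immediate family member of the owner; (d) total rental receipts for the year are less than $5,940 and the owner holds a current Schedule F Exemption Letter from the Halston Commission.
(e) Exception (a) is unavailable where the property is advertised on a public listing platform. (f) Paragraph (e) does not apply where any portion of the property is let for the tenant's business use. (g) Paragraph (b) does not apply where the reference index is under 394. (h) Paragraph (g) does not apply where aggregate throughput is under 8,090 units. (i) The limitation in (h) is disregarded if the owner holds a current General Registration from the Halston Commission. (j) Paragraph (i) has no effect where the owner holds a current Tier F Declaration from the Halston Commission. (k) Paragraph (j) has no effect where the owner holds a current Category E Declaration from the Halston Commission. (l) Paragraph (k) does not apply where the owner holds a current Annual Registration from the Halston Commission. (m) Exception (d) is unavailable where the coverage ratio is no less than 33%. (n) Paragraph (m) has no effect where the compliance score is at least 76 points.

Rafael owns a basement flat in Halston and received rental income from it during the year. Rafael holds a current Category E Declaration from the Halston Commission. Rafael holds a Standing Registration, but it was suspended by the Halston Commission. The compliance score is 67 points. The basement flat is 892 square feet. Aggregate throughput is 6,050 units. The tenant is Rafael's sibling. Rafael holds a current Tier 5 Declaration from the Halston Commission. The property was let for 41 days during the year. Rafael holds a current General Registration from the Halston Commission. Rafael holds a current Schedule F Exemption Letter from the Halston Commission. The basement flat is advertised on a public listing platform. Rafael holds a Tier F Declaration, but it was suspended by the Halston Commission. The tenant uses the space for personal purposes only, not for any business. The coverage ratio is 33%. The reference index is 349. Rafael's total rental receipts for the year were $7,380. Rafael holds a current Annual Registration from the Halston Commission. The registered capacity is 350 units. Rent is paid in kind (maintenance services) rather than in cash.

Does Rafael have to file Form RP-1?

Exception (a) is satisfied on its face — rent is paid in kind; a current Tier 5 Declaration is held. But applying paragraphs (e)–(f): (e) operates against (a): the property is publicly advertised. (f) is inapplicable (the space is used for personal purposes only), so (e) stands. (a) is therefore removed.
Exception (b) is satisfied on its face — the registered capacity is 350 units, less than the 420 units limit; the number of days the property was let is 41 days, less than the 46 days limit. However, paragraphs (g)–(l) must be considered: (g) is engaged — the reference index is 349, under the 394 limit. (h) would limit (g) — aggregate throughput is 6,050 units, under the 8,090 units limit — but (i) sets (h) aside: (i) operates against (h): a current General Registration is held. (j), which would lift (i), is inapplicable — there is no Tier F Declaration in force. Exception (b) does not apply.
Exception (c) requires that the owner holds a current Standing Registration from the Halston Commission; but there is no Standing Registration in force, so (c) is unavailable.
Exception (d) requires that total rental receipts for the year are less than $5,940; but total rental receipts for the year are $7,380, not less than $5,940, so (d) is unavailable.
No exception displaces § 51.9.

Yes — Rafael must file Form RP-1.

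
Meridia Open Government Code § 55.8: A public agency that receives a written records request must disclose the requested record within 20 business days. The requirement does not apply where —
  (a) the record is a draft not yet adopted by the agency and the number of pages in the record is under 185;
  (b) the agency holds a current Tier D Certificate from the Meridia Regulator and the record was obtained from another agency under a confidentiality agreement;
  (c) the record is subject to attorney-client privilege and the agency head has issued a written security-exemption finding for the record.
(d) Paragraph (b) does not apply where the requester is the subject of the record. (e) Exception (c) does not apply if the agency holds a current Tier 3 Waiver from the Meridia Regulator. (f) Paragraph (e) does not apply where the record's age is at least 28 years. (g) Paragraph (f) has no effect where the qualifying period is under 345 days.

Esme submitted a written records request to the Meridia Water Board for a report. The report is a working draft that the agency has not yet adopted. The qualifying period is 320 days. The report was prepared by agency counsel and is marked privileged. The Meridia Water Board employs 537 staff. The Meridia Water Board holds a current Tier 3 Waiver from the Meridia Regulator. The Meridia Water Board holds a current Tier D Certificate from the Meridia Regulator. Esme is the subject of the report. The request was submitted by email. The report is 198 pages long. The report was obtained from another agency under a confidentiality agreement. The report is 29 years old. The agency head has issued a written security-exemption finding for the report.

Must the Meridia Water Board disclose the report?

Exception (a) does not apply: the number of pages in the record is 198, not under 185.
Exception (b)'s conditions are all satisfied: a current Tier D Certificate is held; the report was obtained under a confidentiality agreement. However, paragraph (d) must be considered: (d) operates against (b): Esme is the subject of the report. (b) is therefore removed.
Exception (c) is satisfied on its face — the report is privileged; a written security-exemption finding has been issued. Turning to paragraphs (e)–(g): (e) operates against (c): a current Tier 3 Waiver is held. (f) is triggered (the record's age is 29 years, meeting the 28 years threshold), but is set aside by (g): (g) operates against (f): the qualifying period is 320 days, under the 345 days limit. (c) is therefore removed.
No exception is made out. the Meridia Water Board falls within the general rule.

Yes — the Meridia Water Board must disclose the report.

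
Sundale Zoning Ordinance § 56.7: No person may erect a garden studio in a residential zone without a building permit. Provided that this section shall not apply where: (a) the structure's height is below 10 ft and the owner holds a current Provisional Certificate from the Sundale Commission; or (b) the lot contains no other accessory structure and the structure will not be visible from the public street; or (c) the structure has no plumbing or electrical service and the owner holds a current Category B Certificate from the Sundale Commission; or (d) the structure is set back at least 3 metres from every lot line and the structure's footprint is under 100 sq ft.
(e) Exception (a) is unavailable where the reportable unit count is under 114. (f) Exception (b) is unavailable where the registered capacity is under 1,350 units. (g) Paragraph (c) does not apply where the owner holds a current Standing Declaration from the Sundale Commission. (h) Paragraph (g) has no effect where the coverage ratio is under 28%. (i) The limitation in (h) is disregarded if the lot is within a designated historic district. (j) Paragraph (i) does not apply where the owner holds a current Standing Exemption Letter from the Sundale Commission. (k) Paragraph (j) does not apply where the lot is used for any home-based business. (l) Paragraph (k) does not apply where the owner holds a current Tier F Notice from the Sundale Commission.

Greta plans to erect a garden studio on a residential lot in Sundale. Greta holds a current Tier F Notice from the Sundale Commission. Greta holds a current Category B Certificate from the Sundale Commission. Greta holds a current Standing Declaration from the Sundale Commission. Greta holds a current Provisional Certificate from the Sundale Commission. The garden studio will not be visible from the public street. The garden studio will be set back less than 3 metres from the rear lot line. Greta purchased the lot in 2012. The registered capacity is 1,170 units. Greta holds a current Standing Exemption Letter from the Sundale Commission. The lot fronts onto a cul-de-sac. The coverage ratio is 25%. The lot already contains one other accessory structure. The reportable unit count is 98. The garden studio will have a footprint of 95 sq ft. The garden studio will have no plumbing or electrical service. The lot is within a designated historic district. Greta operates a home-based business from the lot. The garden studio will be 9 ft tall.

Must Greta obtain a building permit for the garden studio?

Exception (a)'s conditions are all satisfied: the structure's height is 9 ft, below the 10 ft limit; a current Provisional Certificate is held. However, paragraph (e) must be considered: (e) operates against (a): the reportable unit count is 98, under the 114 limit. So (a) is unavailable.
Exception (b) requires that the lot contains no other accessory structure; but the lot already has another accessory structure, so (b) is unavailable.
Exception (c): there is no plumbing or electrical service; a current Category B Certificate is held — every condition holds. Applying paragraphs (g)–(l): (g) would limit (c) — a current Standing Declaration is held — but (h) sets (g) aside: (h) operates against (g): the coverage ratio is 25%, under the 28% limit. (i) would limit (h) — the lot is in a historic district — but (j) sets (i) aside: (j) is triggered — a current Standing Exemption Letter is held. (k) would limit (j) — a home-based business operates on the lot — but (l) sets (k) aside: (l) applies — a current Tier F Notice is held. Exception (c) stands.
Exception (d) requires that the structure is set back at least 3 metres from every lot line; but the rear setback is under 3 m, so (d) is unavailable.

No — exception (c) applies; Greta does not need a building permit.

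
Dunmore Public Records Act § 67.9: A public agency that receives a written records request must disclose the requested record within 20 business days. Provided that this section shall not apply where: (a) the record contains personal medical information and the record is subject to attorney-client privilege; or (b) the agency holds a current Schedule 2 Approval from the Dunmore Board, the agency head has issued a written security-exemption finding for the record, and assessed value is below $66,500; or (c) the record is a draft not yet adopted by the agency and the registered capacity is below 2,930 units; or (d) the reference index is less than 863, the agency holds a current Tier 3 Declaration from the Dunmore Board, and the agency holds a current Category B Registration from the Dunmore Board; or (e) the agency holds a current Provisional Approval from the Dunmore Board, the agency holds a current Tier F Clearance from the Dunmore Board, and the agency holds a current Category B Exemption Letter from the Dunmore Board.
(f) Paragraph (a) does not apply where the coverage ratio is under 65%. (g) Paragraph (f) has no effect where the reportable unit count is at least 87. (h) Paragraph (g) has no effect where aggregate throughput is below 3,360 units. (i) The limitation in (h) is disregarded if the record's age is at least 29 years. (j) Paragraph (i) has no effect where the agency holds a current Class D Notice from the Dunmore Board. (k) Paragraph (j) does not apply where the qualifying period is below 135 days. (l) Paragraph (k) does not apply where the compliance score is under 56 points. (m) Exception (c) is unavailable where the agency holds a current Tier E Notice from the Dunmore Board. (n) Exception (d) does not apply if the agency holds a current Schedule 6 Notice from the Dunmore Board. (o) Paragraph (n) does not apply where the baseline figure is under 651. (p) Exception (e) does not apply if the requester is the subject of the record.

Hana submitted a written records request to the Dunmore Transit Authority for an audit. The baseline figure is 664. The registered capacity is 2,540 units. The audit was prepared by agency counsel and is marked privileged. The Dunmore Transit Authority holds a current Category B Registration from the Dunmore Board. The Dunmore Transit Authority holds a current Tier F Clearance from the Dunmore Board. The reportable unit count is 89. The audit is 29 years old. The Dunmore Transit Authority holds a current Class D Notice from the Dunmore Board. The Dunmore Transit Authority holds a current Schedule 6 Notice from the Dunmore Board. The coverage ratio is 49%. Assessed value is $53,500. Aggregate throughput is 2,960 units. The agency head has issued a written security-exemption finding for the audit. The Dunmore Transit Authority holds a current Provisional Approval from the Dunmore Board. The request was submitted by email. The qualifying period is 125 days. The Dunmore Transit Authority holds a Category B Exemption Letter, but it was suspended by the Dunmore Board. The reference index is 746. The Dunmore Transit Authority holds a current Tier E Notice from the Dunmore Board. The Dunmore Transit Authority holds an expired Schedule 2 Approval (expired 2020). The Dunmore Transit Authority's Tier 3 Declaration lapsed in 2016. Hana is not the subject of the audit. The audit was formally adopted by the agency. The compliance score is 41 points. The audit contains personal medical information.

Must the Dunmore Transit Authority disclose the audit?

Yes — the Dunmore Transit Authority must disclose the audit.

All of (a)'s requirements are met (the audit contains personal medical information; the audit is privileged). However, paragraphs (f)–(l) must be considered: (f) operates — the coverage ratio is 49%, under the 65% limit. (g) is engaged (the reportable unit count is 89, meeting the 87 threshold), but is overridden by (h): (h) operates against (g): aggregate throughput is 2,960 units, below the 3,360 units limit. (i) operates (the record's age is 29 years, meeting the 29 years threshold), but is overridden by (j): (j) operates against (i): a current Class D Notice is held. (k) would limit (j) — the qualifying period is 125 days, below the 135 days limit — but (l) sets (k) aside: (l) is engaged — the compliance score is 41 points, under the 56 points limit. (a) is therefore removed.
Exception (b) fails — there is no Schedule 2 Approval in force.
Exception (c) does not apply: the audit has been formally adopted.
Exception (d) fails — there is no Tier 3 Declaration in force.
Exception (e) fails — the Category B Exemption Letter is not current.
No exception displaces § 67.9.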